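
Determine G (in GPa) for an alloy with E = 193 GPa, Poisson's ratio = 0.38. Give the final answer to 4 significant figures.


G = E / (2*(1+nu))
G = 193 / (2*(1+0.38))
G = 69.93 GPa


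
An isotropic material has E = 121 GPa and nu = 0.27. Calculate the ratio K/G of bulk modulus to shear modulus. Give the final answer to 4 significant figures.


G = E / (2*(1+nu))
G = 121 / (2*(1+0.27)) = 47.6378 GPa
K = E / (3*(1-2*nu))
K = 121 / (3*(1-2*0.27)) = 87.6812 GPa
K/G = 87.6812 / 47.6378 = 1.841


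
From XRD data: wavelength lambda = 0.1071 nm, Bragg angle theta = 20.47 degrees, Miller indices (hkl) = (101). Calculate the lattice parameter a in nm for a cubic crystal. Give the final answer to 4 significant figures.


d = lambda / (2*sin(theta))
d = 0.1071 / (2*sin(20.47 deg))
d = 0.153124 nm
a = d * sqrt(h^2+k^2+l^2) = 0.153124 * sqrt(2)
a = 0.2165 nm


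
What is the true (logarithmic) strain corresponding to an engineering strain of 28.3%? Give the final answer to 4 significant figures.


epsilon_true = ln(1 + epsilon_eng)
epsilon_true = ln(1 + 0.283)
epsilon_true = 0.2492


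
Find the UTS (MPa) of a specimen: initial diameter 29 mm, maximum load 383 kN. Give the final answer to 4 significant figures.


A0 = pi*(d/2)^2 = pi*(29/2)^2 = 660.52 mm^2
UTS = F_max / A0 = 383*1000 / 660.52
UTS = 579.8 MPa


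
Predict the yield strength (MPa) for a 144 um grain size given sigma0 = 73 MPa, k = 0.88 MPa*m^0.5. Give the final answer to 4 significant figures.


sigma_y = sigma0 + k / sqrt(d)
d = 144 um = 1.44e-04 m
sigma_y = 73 + 0.88 / sqrt(1.44e-04)
sigma_y = 146.3 MPa


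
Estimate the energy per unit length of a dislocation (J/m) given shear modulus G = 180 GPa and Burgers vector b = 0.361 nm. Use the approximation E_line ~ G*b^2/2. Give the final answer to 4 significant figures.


E = G*b^2/2
b = 0.361 nm = 3.61e-10 m
G = 180 GPa = 1.8e+11 Pa
E = 0.5 * 1.8e+11 * (3.61e-10)^2
E = 1.173e-08 J/m


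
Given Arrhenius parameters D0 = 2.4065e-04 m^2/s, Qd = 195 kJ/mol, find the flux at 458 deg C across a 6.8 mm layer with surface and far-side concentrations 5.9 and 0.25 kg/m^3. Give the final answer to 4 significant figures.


Step 1: D = D0 * exp(-Qd/(R*T))
T = 458 + 273.15 = 731.15 K
D = 2.4065e-04 * exp(-195e3 / (8.314 * 731.15)) = 2.8167e-18 m^2/s
Step 2: J = D * (C1 - C2) / dx
J = 2.8167e-18 * (5.9 - 0.25) / 6.8e-03
J = 2.34e-15 kg/(m^2*s)


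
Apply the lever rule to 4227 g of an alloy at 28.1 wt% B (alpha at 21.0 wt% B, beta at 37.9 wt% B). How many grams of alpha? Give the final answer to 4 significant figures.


f_alpha = (C_beta - C0) / (C_beta - C_alpha)
f_alpha = (37.9 - 28.1) / (37.9 - 21.0) = 0.579882
m_alpha = f_alpha * m_total = 0.579882 * 4227 = 2451 g


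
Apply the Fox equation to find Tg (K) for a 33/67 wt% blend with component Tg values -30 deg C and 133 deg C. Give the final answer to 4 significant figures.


1/Tg = w1/Tg1 + w2/Tg2 (in Kelvin)
Tg1 = 243.15 K, Tg2 = 406.15 K
1/Tg = 0.33/243.15 + 0.67/406.15
Tg = 332.6 K


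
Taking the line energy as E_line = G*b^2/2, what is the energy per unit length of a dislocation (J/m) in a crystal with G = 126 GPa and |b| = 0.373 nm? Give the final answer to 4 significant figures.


E = G*b^2/2
b = 0.373 nm = 3.73e-10 m
G = 126 GPa = 1.26e+11 Pa
E = 0.5 * 1.26e+11 * (3.73e-10)^2
E = 8.765e-09 J/m


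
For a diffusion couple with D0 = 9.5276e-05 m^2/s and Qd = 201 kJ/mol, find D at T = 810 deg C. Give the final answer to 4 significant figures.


D = D0 * exp(-Qd / (R*T))
T = 1083.15 K
D = 9.5276e-05 * exp(-201e3 / (8.314 * 1083.15))
D = 1.93e-14 m^2/s


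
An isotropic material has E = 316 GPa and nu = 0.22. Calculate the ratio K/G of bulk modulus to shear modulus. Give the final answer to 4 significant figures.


G = E / (2*(1+nu))
G = 316 / (2*(1+0.22)) = 129.508 GPa
K = E / (3*(1-2*nu))
K = 316 / (3*(1-2*0.22)) = 188.095 GPa
K/G = 188.095 / 129.508 = 1.452


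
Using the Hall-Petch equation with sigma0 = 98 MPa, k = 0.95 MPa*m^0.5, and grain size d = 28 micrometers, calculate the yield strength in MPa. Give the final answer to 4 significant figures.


sigma_y = sigma0 + k / sqrt(d)
d = 28 um = 2.8e-05 m
sigma_y = 98 + 0.95 / sqrt(2.8e-05)
sigma_y = 277.5 MPa


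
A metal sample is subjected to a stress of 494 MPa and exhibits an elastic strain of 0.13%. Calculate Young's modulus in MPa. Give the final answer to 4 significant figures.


E = sigma / epsilon
epsilon = 0.13% = 1.3e-03
E = 494 / 1.3e-03
E = 380000 MPa


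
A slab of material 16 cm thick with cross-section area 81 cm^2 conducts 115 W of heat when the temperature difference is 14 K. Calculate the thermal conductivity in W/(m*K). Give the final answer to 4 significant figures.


k = Q*L / (A*dT)
L = 0.16 m, A = 8.1e-03 m^2
k = 115 * 0.16 / (8.1e-03 * 14)
k = 162.3 W/(m*K)


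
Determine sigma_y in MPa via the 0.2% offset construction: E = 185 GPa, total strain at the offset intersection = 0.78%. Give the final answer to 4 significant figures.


Offset strain = 0.002
Elastic strain at yield = total_strain - offset = 7.8e-03 - 0.002 = 5.8e-03
sigma_y = E * elastic_strain = 185000 * 5.8e-03
sigma_y = 1073 MPa


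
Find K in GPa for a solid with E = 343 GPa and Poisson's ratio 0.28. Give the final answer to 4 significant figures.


K = E / (3*(1-2*nu))
K = 343 / (3*(1-2*0.28))
K = 259.8 GPa


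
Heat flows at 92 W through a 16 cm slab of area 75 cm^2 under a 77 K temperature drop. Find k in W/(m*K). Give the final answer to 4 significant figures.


k = Q*L / (A*dT)
L = 0.16 m, A = 7.5e-03 m^2
k = 92 * 0.16 / (7.5e-03 * 77)
k = 25.49 W/(m*K)


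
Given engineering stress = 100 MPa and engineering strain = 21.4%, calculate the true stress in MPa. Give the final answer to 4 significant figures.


sigma_true = sigma_eng * (1 + epsilon_eng)
sigma_true = 100 * (1 + 0.214)
sigma_true = 121.4 MPa


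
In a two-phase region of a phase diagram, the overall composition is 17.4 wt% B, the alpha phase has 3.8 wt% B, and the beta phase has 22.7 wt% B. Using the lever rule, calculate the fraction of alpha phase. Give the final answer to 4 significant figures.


f_alpha = (C_beta - C0) / (C_beta - C_alpha)
f_alpha = (22.7 - 17.4) / (22.7 - 3.8)
f_alpha = 0.2804


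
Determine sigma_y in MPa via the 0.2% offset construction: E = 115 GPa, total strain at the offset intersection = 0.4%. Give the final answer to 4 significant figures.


Offset strain = 0.002
Elastic strain at yield = total_strain - offset = 4e-03 - 0.002 = 2e-03
sigma_y = E * elastic_strain = 115000 * 2e-03
sigma_y = 230 MPa


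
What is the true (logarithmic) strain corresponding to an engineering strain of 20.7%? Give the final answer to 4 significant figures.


epsilon_true = ln(1 + epsilon_eng)
epsilon_true = ln(1 + 0.207)
epsilon_true = 0.1881


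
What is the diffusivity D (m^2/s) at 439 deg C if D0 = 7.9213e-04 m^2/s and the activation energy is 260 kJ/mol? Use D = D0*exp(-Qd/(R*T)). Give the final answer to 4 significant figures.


D = D0 * exp(-Qd / (R*T))
T = 712.15 K
D = 7.9213e-04 * exp(-260e3 / (8.314 * 712.15))
D = 6.725e-23 m^2/s


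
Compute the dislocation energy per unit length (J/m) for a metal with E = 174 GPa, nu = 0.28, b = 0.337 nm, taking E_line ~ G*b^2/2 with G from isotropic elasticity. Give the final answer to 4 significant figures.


Step 1: G = E / (2*(1+nu))
G = 174 / (2*(1+0.28)) = 67.9688 GPa = 6.79688e+10 Pa
Step 2: E_line = G*b^2/2
b = 0.337 nm = 3.37e-10 m
E_line = 0.5 * 6.79688e+10 * (3.37e-10)^2 = 3.86e-09 J/m


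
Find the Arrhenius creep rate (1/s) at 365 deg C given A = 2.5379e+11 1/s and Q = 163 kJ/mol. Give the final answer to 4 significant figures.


rate = A * exp(-Q / (R*T))
T = 365 + 273.15 = 638.15 K
rate = 2.5379e+11 * exp(-163e3 / (8.314 * 638.15))
rate = 0.01153 1/s


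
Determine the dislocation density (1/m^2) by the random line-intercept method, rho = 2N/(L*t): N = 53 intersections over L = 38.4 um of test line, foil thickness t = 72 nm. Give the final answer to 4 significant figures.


rho = 2N / (L * t)
L = 38.4 um = 3.84e-05 m, t = 72 nm = 7.2e-08 m
rho = 2 * 53 / (3.84e-05 * 7.2e-08)
rho = 3.834e+13 1/m^2


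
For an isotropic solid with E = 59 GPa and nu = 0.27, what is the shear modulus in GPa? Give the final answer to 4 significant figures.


G = E / (2*(1+nu))
G = 59 / (2*(1+0.27))
G = 23.23 GPa


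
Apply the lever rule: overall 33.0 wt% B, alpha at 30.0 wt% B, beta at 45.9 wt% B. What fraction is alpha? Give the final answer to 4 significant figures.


f_alpha = (C_beta - C0) / (C_beta - C_alpha)
f_alpha = (45.9 - 33.0) / (45.9 - 30.0)
f_alpha = 0.8113


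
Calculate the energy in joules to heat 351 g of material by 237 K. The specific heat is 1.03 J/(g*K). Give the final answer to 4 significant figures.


Q = m * cp * dT
Q = 351 * 1.03 * 237
Q = 85680 J


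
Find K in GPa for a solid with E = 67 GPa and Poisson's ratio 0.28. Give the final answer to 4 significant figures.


K = E / (3*(1-2*nu))
K = 67 / (3*(1-2*0.28))
K = 50.76 GPa


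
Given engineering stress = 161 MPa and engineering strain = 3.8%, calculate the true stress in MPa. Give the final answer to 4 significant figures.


sigma_true = sigma_eng * (1 + epsilon_eng)
sigma_true = 161 * (1 + 0.038)
sigma_true = 167.1 MPa


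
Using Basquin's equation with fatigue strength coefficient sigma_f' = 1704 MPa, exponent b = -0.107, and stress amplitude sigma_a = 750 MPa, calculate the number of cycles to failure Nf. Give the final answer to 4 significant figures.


sigma_a = sigma_f' * (2*Nf)^b
2*Nf = (sigma_a / sigma_f')^(1/b)
2*Nf = (750 / 1704)^(1/-0.107)
2*Nf = 2142.49
Nf = 1071 cycles


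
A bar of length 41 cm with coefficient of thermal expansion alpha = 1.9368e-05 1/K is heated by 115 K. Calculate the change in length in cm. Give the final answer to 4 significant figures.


dL = L0 * alpha * dT
dL = 41 * 1.9368e-05 * 115
dL = 0.09132 cm


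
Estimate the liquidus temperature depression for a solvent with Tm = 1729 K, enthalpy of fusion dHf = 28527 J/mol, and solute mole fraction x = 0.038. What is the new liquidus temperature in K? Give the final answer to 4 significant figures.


dT = R*Tm^2*x / dHf
dT = 8.314 * 1729^2 * 0.038 / 28527
dT = 33.1076 K
T_new = 1729 - 33.1076 = 1696 K


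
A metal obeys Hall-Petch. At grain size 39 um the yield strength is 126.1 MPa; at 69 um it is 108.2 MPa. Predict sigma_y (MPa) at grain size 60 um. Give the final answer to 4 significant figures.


sigma_y = sigma0 + k / sqrt(d)
1/sqrt(d1) = 1/sqrt(3.9e-05) = 160.128;  1/sqrt(d2) = 120.386
k = (sigma1 - sigma2) / (1/sqrt(d1) - 1/sqrt(d2)) = (126.1 - 108.2) / (160.128 - 120.386) = 0.450402 MPa*m^0.5
sigma0 = sigma1 - k/sqrt(d1) = 126.1 - 0.450402*160.128 = 53.978 MPa
sigma_y(d3) = 53.978 + 0.450402 / sqrt(6e-05) = 112.1 MPa


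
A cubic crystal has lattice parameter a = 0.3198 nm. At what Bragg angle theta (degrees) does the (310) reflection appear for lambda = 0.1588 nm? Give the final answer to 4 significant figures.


d = a / sqrt(h^2+k^2+l^2)
d = 0.3198 / sqrt(10) = 0.10113 nm
lambda = 2*d*sin(theta)  =>  sin(theta) = lambda / (2*d)
sin(theta) = 0.1588 / (2 * 0.10113) = 0.785131
theta = 51.73 deg


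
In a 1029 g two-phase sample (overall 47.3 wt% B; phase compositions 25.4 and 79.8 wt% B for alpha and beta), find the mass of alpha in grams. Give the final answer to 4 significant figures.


f_alpha = (C_beta - C0) / (C_beta - C_alpha)
f_alpha = (79.8 - 47.3) / (79.8 - 25.4) = 0.597426
m_alpha = f_alpha * m_total = 0.597426 * 1029 = 614.8 g


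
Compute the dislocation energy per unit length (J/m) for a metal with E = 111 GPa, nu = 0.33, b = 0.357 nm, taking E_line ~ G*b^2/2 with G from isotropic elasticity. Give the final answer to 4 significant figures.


Step 1: G = E / (2*(1+nu))
G = 111 / (2*(1+0.33)) = 41.7293 GPa = 4.17293e+10 Pa
Step 2: E_line = G*b^2/2
b = 0.357 nm = 3.57e-10 m
E_line = 0.5 * 4.17293e+10 * (3.57e-10)^2 = 2.659e-09 J/m


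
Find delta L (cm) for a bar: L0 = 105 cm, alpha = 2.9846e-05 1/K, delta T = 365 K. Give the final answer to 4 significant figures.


dL = L0 * alpha * dT
dL = 105 * 2.9846e-05 * 365
dL = 1.144 cm


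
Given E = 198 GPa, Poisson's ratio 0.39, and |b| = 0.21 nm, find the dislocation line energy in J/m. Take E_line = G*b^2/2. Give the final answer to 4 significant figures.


Step 1: G = E / (2*(1+nu))
G = 198 / (2*(1+0.39)) = 71.223 GPa = 7.1223e+10 Pa
Step 2: E_line = G*b^2/2
b = 0.21 nm = 2.1e-10 m
E_line = 0.5 * 7.1223e+10 * (2.1e-10)^2 = 1.57e-09 J/m


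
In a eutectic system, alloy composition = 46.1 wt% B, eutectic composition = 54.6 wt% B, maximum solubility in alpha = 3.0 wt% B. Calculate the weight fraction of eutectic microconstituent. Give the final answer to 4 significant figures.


f_primary = (C_e - C0) / (C_e - C_alpha_max)
f_primary = (54.6 - 46.1) / (54.6 - 3.0)
f_primary = 0.164729
f_eutectic = 1 - 0.164729 = 0.8353


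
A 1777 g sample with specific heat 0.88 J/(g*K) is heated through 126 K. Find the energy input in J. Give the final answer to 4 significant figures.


Q = m * cp * dT
Q = 1777 * 0.88 * 126
Q = 197000 J


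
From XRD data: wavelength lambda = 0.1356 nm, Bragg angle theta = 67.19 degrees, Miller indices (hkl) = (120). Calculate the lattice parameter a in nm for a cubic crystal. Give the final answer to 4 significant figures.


d = lambda / (2*sin(theta))
d = 0.1356 / (2*sin(67.19 deg))
d = 0.0735521 nm
a = d * sqrt(h^2+k^2+l^2) = 0.0735521 * sqrt(5)
a = 0.1645 nm


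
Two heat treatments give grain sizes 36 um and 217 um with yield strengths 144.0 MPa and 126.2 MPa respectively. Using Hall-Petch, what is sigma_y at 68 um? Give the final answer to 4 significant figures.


sigma_y = sigma0 + k / sqrt(d)
1/sqrt(d1) = 1/sqrt(3.6e-05) = 166.667;  1/sqrt(d2) = 67.8844
k = (sigma1 - sigma2) / (1/sqrt(d1) - 1/sqrt(d2)) = (144.0 - 126.2) / (166.667 - 67.8844) = 0.180194 MPa*m^0.5
sigma0 = sigma1 - k/sqrt(d1) = 144.0 - 0.180194*166.667 = 113.968 MPa
sigma_y(d3) = 113.968 + 0.180194 / sqrt(6.8e-05) = 135.8 MPa


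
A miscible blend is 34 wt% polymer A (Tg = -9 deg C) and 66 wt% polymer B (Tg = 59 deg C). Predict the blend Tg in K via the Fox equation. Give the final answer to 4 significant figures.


1/Tg = w1/Tg1 + w2/Tg2 (in Kelvin)
Tg1 = 264.15 K, Tg2 = 332.15 K
1/Tg = 0.34/264.15 + 0.66/332.15
Tg = 305.4 K


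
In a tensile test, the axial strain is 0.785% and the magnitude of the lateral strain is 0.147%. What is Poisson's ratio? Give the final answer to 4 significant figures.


nu = -epsilon_lat / epsilon_axial
Lateral strain is contraction (negative), so using magnitudes:
nu = 0.147 / 0.785
nu = 0.1873


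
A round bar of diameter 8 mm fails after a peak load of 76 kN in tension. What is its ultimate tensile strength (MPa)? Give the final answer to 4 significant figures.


A0 = pi*(d/2)^2 = pi*(8/2)^2 = 50.2655 mm^2
UTS = F_max / A0 = 76*1000 / 50.2655
UTS = 1512 MPa


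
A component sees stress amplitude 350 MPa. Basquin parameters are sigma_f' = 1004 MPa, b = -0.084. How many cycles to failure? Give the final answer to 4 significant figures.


sigma_a = sigma_f' * (2*Nf)^b
2*Nf = (sigma_a / sigma_f')^(1/b)
2*Nf = (350 / 1004)^(1/-0.084)
2*Nf = 280802
Nf = 140400 cycles


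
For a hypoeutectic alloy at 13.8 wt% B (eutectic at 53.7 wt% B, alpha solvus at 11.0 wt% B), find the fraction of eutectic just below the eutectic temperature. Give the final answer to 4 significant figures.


f_primary = (C_e - C0) / (C_e - C_alpha_max)
f_primary = (53.7 - 13.8) / (53.7 - 11.0)
f_primary = 0.934426
f_eutectic = 1 - 0.934426 = 0.06557


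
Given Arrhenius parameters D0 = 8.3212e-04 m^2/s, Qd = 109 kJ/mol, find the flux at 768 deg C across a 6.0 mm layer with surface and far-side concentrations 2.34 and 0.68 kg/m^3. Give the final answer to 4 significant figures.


Step 1: D = D0 * exp(-Qd/(R*T))
T = 768 + 273.15 = 1041.15 K
D = 8.3212e-04 * exp(-109e3 / (8.314 * 1041.15)) = 2.82777e-09 m^2/s
Step 2: J = D * (C1 - C2) / dx
J = 2.82777e-09 * (2.34 - 0.68) / 6e-03
J = 7.823e-07 kg/(m^2*s)


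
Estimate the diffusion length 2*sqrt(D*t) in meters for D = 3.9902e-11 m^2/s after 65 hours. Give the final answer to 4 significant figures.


t = 65 hr = 234000 s
Diffusion length = 2*sqrt(D*t)
= 2*sqrt(3.9902e-11 * 234000)
= 6.111e-03 m


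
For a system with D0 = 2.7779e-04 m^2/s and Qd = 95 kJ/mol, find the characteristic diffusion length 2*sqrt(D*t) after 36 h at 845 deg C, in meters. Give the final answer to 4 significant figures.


Step 1: D = D0 * exp(-Qd/(R*T))
T = 1118.15 K
D = 2.7779e-04 * exp(-95e3 / (8.314 * 1118.15)) = 1.013e-08 m^2/s
Step 2: L = 2*sqrt(D*t)
t = 36 h = 129600 s
L = 2*sqrt(1.013e-08 * 129600) = 0.07247 m


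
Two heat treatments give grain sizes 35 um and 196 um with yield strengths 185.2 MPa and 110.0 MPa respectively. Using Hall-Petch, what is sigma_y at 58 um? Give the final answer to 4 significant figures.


sigma_y = sigma0 + k / sqrt(d)
1/sqrt(d1) = 1/sqrt(3.5e-05) = 169.031;  1/sqrt(d2) = 71.4286
k = (sigma1 - sigma2) / (1/sqrt(d1) - 1/sqrt(d2)) = (185.2 - 110.0) / (169.031 - 71.4286) = 0.770474 MPa*m^0.5
sigma0 = sigma1 - k/sqrt(d1) = 185.2 - 0.770474*169.031 = 54.9662 MPa
sigma_y(d3) = 54.9662 + 0.770474 / sqrt(5.8e-05) = 156.1 MPa


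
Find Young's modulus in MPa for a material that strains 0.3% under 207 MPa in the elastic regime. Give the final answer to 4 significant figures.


E = sigma / epsilon
epsilon = 0.3% = 3e-03
E = 207 / 3e-03
E = 69000 MPa


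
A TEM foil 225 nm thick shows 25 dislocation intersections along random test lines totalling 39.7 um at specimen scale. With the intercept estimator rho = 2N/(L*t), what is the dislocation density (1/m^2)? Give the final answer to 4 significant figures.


rho = 2N / (L * t)
L = 39.7 um = 3.97e-05 m, t = 225 nm = 2.25e-07 m
rho = 2 * 25 / (3.97e-05 * 2.25e-07)
rho = 5.598e+12 1/m^2


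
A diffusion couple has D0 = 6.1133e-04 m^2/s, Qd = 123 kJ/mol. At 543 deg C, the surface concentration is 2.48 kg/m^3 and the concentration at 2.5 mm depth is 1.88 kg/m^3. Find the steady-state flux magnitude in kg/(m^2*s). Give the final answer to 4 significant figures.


Step 1: D = D0 * exp(-Qd/(R*T))
T = 543 + 273.15 = 816.15 K
D = 6.1133e-04 * exp(-123e3 / (8.314 * 816.15)) = 8.20039e-12 m^2/s
Step 2: J = D * (C1 - C2) / dx
J = 8.20039e-12 * (2.48 - 1.88) / 2.5e-03
J = 1.968e-09 kg/(m^2*s)


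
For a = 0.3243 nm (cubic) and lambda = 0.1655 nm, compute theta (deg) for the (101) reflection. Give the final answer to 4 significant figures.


d = a / sqrt(h^2+k^2+l^2)
d = 0.3243 / sqrt(2) = 0.229315 nm
lambda = 2*d*sin(theta)  =>  sin(theta) = lambda / (2*d)
sin(theta) = 0.1655 / (2 * 0.229315) = 0.360858
theta = 21.15 deg


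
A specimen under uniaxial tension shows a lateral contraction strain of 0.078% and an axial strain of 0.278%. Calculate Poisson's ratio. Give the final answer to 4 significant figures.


nu = -epsilon_lat / epsilon_axial
Lateral strain is contraction (negative), so using magnitudes:
nu = 0.078 / 0.278
nu = 0.2806


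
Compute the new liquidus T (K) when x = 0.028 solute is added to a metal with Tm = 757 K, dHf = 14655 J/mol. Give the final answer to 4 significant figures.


dT = R*Tm^2*x / dHf
dT = 8.314 * 757^2 * 0.028 / 14655
dT = 9.10278 K
T_new = 757 - 9.10278 = 747.9 K


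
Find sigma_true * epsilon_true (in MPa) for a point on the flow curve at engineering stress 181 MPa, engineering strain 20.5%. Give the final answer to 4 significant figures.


sigma_true = sigma_eng * (1 + epsilon_eng)
sigma_true = 181 * (1 + 0.205) = 218.105 MPa
epsilon_true = ln(1 + epsilon_eng)
epsilon_true = ln(1 + 0.205) = 0.18648
sigma_true * epsilon_true = 218.105 * 0.18648 = 40.67 MPa


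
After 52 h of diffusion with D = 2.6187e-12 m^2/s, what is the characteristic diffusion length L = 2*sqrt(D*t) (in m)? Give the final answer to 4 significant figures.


t = 52 hr = 187200 s
Diffusion length = 2*sqrt(D*t)
= 2*sqrt(2.6187e-12 * 187200)
= 1.4e-03 m


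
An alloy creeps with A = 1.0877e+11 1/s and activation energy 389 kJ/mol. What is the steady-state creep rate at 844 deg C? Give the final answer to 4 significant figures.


rate = A * exp(-Q / (R*T))
T = 844 + 273.15 = 1117.15 K
rate = 1.0877e+11 * exp(-389e3 / (8.314 * 1117.15))
rate = 7.037e-08 1/s


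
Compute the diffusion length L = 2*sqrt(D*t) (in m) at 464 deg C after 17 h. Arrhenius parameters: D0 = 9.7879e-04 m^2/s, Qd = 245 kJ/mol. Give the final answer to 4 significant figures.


Step 1: D = D0 * exp(-Qd/(R*T))
T = 737.15 K
D = 9.7879e-04 * exp(-245e3 / (8.314 * 737.15)) = 4.25892e-21 m^2/s
Step 2: L = 2*sqrt(D*t)
t = 17 h = 61200 s
L = 2*sqrt(4.25892e-21 * 61200) = 3.229e-08 m


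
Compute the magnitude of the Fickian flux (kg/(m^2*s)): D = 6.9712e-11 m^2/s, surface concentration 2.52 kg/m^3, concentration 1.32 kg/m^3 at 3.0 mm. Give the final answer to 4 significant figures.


J = -D * (dC/dx) = D * (C1 - C2) / dx
J = 6.9712e-11 * (2.52 - 1.32) / 3e-03
J = 2.788e-08 kg/(m^2*s)


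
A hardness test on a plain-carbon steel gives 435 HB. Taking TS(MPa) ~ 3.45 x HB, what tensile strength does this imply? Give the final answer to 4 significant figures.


TS (MPa) = 3.45 * HB
TS = 3.45 * 435
TS = 1501 MPa


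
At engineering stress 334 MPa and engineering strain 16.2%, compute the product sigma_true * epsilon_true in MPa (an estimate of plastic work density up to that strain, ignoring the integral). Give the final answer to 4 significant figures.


sigma_true = sigma_eng * (1 + epsilon_eng)
sigma_true = 334 * (1 + 0.162) = 388.108 MPa
epsilon_true = ln(1 + epsilon_eng)
epsilon_true = ln(1 + 0.162) = 0.150143
sigma_true * epsilon_true = 388.108 * 0.150143 = 58.27 MPa


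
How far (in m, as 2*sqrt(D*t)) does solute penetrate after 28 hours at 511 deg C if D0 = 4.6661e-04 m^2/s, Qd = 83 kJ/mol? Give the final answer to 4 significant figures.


Step 1: D = D0 * exp(-Qd/(R*T))
T = 784.15 K
D = 4.6661e-04 * exp(-83e3 / (8.314 * 784.15)) = 1.37997e-09 m^2/s
Step 2: L = 2*sqrt(D*t)
t = 28 h = 100800 s
L = 2*sqrt(1.37997e-09 * 100800) = 0.02359 m


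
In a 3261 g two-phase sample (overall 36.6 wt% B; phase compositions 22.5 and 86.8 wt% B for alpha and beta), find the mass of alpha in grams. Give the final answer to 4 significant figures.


f_alpha = (C_beta - C0) / (C_beta - C_alpha)
f_alpha = (86.8 - 36.6) / (86.8 - 22.5) = 0.780715
m_alpha = f_alpha * m_total = 0.780715 * 3261 = 2546 g


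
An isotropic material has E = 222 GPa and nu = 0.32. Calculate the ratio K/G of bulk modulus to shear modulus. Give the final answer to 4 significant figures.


G = E / (2*(1+nu))
G = 222 / (2*(1+0.32)) = 84.0909 GPa
K = E / (3*(1-2*nu))
K = 222 / (3*(1-2*0.32)) = 205.556 GPa
K/G = 205.556 / 84.0909 = 2.444


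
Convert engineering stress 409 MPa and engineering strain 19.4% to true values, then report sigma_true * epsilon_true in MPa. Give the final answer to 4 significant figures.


sigma_true = sigma_eng * (1 + epsilon_eng)
sigma_true = 409 * (1 + 0.194) = 488.346 MPa
epsilon_true = ln(1 + epsilon_eng)
epsilon_true = ln(1 + 0.194) = 0.177309
sigma_true * epsilon_true = 488.346 * 0.177309 = 86.59 MPa


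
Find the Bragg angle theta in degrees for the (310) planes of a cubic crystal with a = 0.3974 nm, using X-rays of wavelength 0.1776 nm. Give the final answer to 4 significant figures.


d = a / sqrt(h^2+k^2+l^2)
d = 0.3974 / sqrt(10) = 0.125669 nm
lambda = 2*d*sin(theta)  =>  sin(theta) = lambda / (2*d)
sin(theta) = 0.1776 / (2 * 0.125669) = 0.706619
theta = 44.96 deg


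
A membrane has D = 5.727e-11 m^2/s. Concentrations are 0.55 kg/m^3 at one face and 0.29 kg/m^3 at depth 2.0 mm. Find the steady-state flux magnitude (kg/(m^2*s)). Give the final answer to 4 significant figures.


J = -D * (dC/dx) = D * (C1 - C2) / dx
J = 5.727e-11 * (0.55 - 0.29) / 2e-03
J = 7.445e-09 kg/(m^2*s)


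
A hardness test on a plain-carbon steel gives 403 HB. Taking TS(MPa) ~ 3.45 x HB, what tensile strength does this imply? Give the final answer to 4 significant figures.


TS (MPa) = 3.45 * HB
TS = 3.45 * 403
TS = 1390 MPa


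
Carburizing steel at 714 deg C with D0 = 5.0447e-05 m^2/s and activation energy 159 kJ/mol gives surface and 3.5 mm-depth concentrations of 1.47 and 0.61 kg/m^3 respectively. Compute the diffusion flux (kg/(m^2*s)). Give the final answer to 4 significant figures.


Step 1: D = D0 * exp(-Qd/(R*T))
T = 714 + 273.15 = 987.15 K
D = 5.0447e-05 * exp(-159e3 / (8.314 * 987.15)) = 1.94586e-13 m^2/s
Step 2: J = D * (C1 - C2) / dx
J = 1.94586e-13 * (1.47 - 0.61) / 3.5e-03
J = 4.781e-11 kg/(m^2*s)


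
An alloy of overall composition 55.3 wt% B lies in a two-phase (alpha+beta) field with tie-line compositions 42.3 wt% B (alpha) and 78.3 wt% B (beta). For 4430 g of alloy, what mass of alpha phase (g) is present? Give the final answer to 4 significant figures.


f_alpha = (C_beta - C0) / (C_beta - C_alpha)
f_alpha = (78.3 - 55.3) / (78.3 - 42.3) = 0.638889
m_alpha = f_alpha * m_total = 0.638889 * 4430 = 2830 g


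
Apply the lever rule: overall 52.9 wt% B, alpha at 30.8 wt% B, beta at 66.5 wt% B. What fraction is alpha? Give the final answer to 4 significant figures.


f_alpha = (C_beta - C0) / (C_beta - C_alpha)
f_alpha = (66.5 - 52.9) / (66.5 - 30.8)
f_alpha = 0.381


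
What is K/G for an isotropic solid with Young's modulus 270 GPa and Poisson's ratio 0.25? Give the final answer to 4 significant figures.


G = E / (2*(1+nu))
G = 270 / (2*(1+0.25)) = 108 GPa
K = E / (3*(1-2*nu))
K = 270 / (3*(1-2*0.25)) = 180 GPa
K/G = 180 / 108 = 1.667


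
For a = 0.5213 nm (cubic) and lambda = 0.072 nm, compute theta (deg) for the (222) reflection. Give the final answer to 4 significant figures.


d = a / sqrt(h^2+k^2+l^2)
d = 0.5213 / sqrt(12) = 0.150486 nm
lambda = 2*d*sin(theta)  =>  sin(theta) = lambda / (2*d)
sin(theta) = 0.072 / (2 * 0.150486) = 0.239224
theta = 13.84 deg


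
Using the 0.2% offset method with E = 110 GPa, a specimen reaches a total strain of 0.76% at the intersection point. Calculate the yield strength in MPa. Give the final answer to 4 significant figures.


Offset strain = 0.002
Elastic strain at yield = total_strain - offset = 7.6e-03 - 0.002 = 5.6e-03
sigma_y = E * elastic_strain = 110000 * 5.6e-03
sigma_y = 616 MPa


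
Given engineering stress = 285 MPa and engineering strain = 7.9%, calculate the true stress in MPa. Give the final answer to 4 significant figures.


sigma_true = sigma_eng * (1 + epsilon_eng)
sigma_true = 285 * (1 + 0.079)
sigma_true = 307.5 MPa


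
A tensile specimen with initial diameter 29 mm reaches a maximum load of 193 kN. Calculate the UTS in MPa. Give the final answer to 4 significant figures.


A0 = pi*(d/2)^2 = pi*(29/2)^2 = 660.52 mm^2
UTS = F_max / A0 = 193*1000 / 660.52
UTS = 292.2 MPa


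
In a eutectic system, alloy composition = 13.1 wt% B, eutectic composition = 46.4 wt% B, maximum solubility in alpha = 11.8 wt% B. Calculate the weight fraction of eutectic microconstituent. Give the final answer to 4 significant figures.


f_primary = (C_e - C0) / (C_e - C_alpha_max)
f_primary = (46.4 - 13.1) / (46.4 - 11.8)
f_primary = 0.962428
f_eutectic = 1 - 0.962428 = 0.03757


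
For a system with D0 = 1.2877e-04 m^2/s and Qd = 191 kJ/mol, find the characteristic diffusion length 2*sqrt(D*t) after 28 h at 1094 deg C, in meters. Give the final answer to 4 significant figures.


Step 1: D = D0 * exp(-Qd/(R*T))
T = 1367.15 K
D = 1.2877e-04 * exp(-191e3 / (8.314 * 1367.15)) = 6.48668e-12 m^2/s
Step 2: L = 2*sqrt(D*t)
t = 28 h = 100800 s
L = 2*sqrt(6.48668e-12 * 100800) = 1.617e-03 m


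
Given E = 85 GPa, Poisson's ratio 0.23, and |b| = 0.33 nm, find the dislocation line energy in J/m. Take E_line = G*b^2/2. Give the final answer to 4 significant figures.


Step 1: G = E / (2*(1+nu))
G = 85 / (2*(1+0.23)) = 34.5528 GPa = 3.45528e+10 Pa
Step 2: E_line = G*b^2/2
b = 0.33 nm = 3.3e-10 m
E_line = 0.5 * 3.45528e+10 * (3.3e-10)^2 = 1.881e-09 J/m


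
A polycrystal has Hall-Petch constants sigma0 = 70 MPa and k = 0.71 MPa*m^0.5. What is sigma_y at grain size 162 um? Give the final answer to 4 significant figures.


sigma_y = sigma0 + k / sqrt(d)
d = 162 um = 1.62e-04 m
sigma_y = 70 + 0.71 / sqrt(1.62e-04)
sigma_y = 125.8 MPa


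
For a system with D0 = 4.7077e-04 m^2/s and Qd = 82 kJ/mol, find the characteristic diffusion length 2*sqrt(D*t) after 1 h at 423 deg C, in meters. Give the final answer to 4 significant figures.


Step 1: D = D0 * exp(-Qd/(R*T))
T = 696.15 K
D = 4.7077e-04 * exp(-82e3 / (8.314 * 696.15)) = 3.31003e-10 m^2/s
Step 2: L = 2*sqrt(D*t)
t = 1 h = 3600 s
L = 2*sqrt(3.31003e-10 * 3600) = 2.183e-03 m


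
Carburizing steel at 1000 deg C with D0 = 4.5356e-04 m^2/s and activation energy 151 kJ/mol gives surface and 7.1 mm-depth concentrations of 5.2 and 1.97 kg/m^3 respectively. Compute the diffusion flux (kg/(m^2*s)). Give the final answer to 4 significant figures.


Step 1: D = D0 * exp(-Qd/(R*T))
T = 1000 + 273.15 = 1273.15 K
D = 4.5356e-04 * exp(-151e3 / (8.314 * 1273.15)) = 2.89202e-10 m^2/s
Step 2: J = D * (C1 - C2) / dx
J = 2.89202e-10 * (5.2 - 1.97) / 7.1e-03
J = 1.316e-07 kg/(m^2*s)


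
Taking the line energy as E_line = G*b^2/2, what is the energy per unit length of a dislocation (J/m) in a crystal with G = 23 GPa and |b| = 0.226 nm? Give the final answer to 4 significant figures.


E = G*b^2/2
b = 0.226 nm = 2.26e-10 m
G = 23 GPa = 2.3e+10 Pa
E = 0.5 * 2.3e+10 * (2.26e-10)^2
E = 5.874e-10 J/m


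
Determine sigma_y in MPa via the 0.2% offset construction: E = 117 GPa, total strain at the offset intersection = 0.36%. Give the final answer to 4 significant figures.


Offset strain = 0.002
Elastic strain at yield = total_strain - offset = 3.6e-03 - 0.002 = 1.6e-03
sigma_y = E * elastic_strain = 117000 * 1.6e-03
sigma_y = 187.2 MPa


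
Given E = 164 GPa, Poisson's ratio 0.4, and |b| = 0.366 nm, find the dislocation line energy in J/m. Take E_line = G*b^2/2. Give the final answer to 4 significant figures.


Step 1: G = E / (2*(1+nu))
G = 164 / (2*(1+0.4)) = 58.5714 GPa = 5.85714e+10 Pa
Step 2: E_line = G*b^2/2
b = 0.366 nm = 3.66e-10 m
E_line = 0.5 * 5.85714e+10 * (3.66e-10)^2 = 3.923e-09 J/m


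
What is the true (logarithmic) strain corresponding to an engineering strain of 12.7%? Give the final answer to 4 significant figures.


epsilon_true = ln(1 + epsilon_eng)
epsilon_true = ln(1 + 0.127)
epsilon_true = 0.1196


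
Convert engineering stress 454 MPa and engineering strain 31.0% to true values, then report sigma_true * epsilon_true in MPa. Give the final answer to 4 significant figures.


sigma_true = sigma_eng * (1 + epsilon_eng)
sigma_true = 454 * (1 + 0.31) = 594.74 MPa
epsilon_true = ln(1 + epsilon_eng)
epsilon_true = ln(1 + 0.31) = 0.270027
sigma_true * epsilon_true = 594.74 * 0.270027 = 160.6 MPa


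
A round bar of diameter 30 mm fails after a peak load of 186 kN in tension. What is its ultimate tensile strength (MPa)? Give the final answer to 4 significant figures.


A0 = pi*(d/2)^2 = pi*(30/2)^2 = 706.858 mm^2
UTS = F_max / A0 = 186*1000 / 706.858
UTS = 263.1 MPa


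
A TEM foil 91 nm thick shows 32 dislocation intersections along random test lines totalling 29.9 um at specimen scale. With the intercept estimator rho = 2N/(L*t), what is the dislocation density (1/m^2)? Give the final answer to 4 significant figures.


rho = 2N / (L * t)
L = 29.9 um = 2.99e-05 m, t = 91 nm = 9.1e-08 m
rho = 2 * 32 / (2.99e-05 * 9.1e-08)
rho = 2.352e+13 1/m^2


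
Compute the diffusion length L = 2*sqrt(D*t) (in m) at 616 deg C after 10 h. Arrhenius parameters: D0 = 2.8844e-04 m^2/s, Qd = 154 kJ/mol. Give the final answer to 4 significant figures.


Step 1: D = D0 * exp(-Qd/(R*T))
T = 889.15 K
D = 2.8844e-04 * exp(-154e3 / (8.314 * 889.15)) = 2.58663e-13 m^2/s
Step 2: L = 2*sqrt(D*t)
t = 10 h = 36000 s
L = 2*sqrt(2.58663e-13 * 36000) = 1.93e-04 m


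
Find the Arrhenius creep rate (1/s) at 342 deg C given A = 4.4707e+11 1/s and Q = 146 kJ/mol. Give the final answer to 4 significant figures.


rate = A * exp(-Q / (R*T))
T = 342 + 273.15 = 615.15 K
rate = 4.4707e+11 * exp(-146e3 / (8.314 * 615.15))
rate = 0.1789 1/s


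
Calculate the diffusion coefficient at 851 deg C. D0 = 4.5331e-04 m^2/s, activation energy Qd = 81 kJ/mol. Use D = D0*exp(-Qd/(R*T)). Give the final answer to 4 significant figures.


D = D0 * exp(-Qd / (R*T))
T = 1124.15 K
D = 4.5331e-04 * exp(-81e3 / (8.314 * 1124.15))
D = 7.808e-08 m^2/s


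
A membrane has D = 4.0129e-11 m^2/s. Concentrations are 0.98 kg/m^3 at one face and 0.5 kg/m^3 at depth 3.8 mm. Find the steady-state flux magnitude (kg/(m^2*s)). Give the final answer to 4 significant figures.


J = -D * (dC/dx) = D * (C1 - C2) / dx
J = 4.0129e-11 * (0.98 - 0.5) / 3.8e-03
J = 5.069e-09 kg/(m^2*s)


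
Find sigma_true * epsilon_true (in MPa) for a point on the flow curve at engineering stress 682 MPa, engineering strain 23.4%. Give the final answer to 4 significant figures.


sigma_true = sigma_eng * (1 + epsilon_eng)
sigma_true = 682 * (1 + 0.234) = 841.588 MPa
epsilon_true = ln(1 + epsilon_eng)
epsilon_true = ln(1 + 0.234) = 0.210261
sigma_true * epsilon_true = 841.588 * 0.210261 = 177 MPa


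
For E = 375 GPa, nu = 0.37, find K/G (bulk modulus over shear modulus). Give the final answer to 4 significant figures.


G = E / (2*(1+nu))
G = 375 / (2*(1+0.37)) = 136.861 GPa
K = E / (3*(1-2*nu))
K = 375 / (3*(1-2*0.37)) = 480.769 GPa
K/G = 480.769 / 136.861 = 3.513


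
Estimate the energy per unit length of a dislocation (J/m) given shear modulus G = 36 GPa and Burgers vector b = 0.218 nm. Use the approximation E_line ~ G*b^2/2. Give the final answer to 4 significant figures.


E = G*b^2/2
b = 0.218 nm = 2.18e-10 m
G = 36 GPa = 3.6e+10 Pa
E = 0.5 * 3.6e+10 * (2.18e-10)^2
E = 8.554e-10 J/m


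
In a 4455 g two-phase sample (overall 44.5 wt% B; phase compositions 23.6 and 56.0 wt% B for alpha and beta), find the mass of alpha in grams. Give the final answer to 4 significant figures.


f_alpha = (C_beta - C0) / (C_beta - C_alpha)
f_alpha = (56.0 - 44.5) / (56.0 - 23.6) = 0.354938
m_alpha = f_alpha * m_total = 0.354938 * 4455 = 1581 g


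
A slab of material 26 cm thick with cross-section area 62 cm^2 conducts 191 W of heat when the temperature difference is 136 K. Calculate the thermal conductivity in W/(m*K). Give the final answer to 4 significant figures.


k = Q*L / (A*dT)
L = 0.26 m, A = 6.2e-03 m^2
k = 191 * 0.26 / (6.2e-03 * 136)
k = 58.89 W/(m*K)


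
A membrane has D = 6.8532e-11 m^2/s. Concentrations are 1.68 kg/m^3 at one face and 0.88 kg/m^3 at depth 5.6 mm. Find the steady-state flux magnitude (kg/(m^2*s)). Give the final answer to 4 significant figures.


J = -D * (dC/dx) = D * (C1 - C2) / dx
J = 6.8532e-11 * (1.68 - 0.88) / 5.6e-03
J = 9.79e-09 kg/(m^2*s)


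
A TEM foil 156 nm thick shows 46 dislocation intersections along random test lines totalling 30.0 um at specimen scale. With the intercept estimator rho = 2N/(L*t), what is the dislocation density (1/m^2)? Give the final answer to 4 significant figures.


rho = 2N / (L * t)
L = 30.0 um = 3e-05 m, t = 156 nm = 1.56e-07 m
rho = 2 * 46 / (3e-05 * 1.56e-07)
rho = 1.966e+13 1/m^2


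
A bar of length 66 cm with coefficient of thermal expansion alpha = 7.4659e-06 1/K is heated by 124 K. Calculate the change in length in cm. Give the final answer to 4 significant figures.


dL = L0 * alpha * dT
dL = 66 * 7.4659e-06 * 124
dL = 0.0611 cm


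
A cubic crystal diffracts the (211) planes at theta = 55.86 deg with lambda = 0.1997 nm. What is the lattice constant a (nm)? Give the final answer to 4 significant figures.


d = lambda / (2*sin(theta))
d = 0.1997 / (2*sin(55.86 deg))
d = 0.12064 nm
a = d * sqrt(h^2+k^2+l^2) = 0.12064 * sqrt(6)
a = 0.2955 nm


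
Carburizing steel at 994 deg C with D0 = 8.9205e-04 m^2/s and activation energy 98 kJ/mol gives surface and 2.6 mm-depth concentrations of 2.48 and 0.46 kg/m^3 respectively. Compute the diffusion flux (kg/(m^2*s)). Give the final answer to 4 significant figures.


Step 1: D = D0 * exp(-Qd/(R*T))
T = 994 + 273.15 = 1267.15 K
D = 8.9205e-04 * exp(-98e3 / (8.314 * 1267.15)) = 8.13717e-08 m^2/s
Step 2: J = D * (C1 - C2) / dx
J = 8.13717e-08 * (2.48 - 0.46) / 2.6e-03
J = 6.322e-05 kg/(m^2*s)


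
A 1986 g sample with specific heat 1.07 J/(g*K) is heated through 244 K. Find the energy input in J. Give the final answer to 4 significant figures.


Q = m * cp * dT
Q = 1986 * 1.07 * 244
Q = 518500 J


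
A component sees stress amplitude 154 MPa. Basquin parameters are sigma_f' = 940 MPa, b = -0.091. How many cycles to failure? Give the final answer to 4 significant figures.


sigma_a = sigma_f' * (2*Nf)^b
2*Nf = (sigma_a / sigma_f')^(1/b)
2*Nf = (154 / 940)^(1/-0.091)
2*Nf = 4.29581e+08
Nf = 2.148e+08 cycles


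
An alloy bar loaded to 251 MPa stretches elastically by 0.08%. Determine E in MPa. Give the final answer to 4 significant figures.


E = sigma / epsilon
epsilon = 0.08% = 8e-04
E = 251 / 8e-04
E = 313800 MPa


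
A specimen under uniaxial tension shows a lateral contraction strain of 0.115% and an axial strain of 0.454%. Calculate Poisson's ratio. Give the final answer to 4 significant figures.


nu = -epsilon_lat / epsilon_axial
Lateral strain is contraction (negative), so using magnitudes:
nu = 0.115 / 0.454
nu = 0.2533


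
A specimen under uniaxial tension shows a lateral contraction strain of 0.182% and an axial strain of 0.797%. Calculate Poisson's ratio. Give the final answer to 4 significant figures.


nu = -epsilon_lat / epsilon_axial
Lateral strain is contraction (negative), so using magnitudes:
nu = 0.182 / 0.797
nu = 0.2284


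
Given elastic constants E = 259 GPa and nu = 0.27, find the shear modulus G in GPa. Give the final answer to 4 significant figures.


G = E / (2*(1+nu))
G = 259 / (2*(1+0.27))
G = 102 GPa


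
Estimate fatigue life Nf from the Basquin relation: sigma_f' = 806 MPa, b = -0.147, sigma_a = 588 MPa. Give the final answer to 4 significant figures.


sigma_a = sigma_f' * (2*Nf)^b
2*Nf = (sigma_a / sigma_f')^(1/b)
2*Nf = (588 / 806)^(1/-0.147)
2*Nf = 8.54447
Nf = 4.272 cycles


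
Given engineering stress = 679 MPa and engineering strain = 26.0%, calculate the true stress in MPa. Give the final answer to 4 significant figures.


sigma_true = sigma_eng * (1 + epsilon_eng)
sigma_true = 679 * (1 + 0.26)
sigma_true = 855.5 MPa


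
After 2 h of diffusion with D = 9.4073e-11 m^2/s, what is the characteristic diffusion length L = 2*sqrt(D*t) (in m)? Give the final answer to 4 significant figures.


t = 2 hr = 7200 s
Diffusion length = 2*sqrt(D*t)
= 2*sqrt(9.4073e-11 * 7200)
= 1.646e-03 m


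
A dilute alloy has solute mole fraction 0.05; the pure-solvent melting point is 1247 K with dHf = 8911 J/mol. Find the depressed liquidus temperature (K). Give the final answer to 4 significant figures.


dT = R*Tm^2*x / dHf
dT = 8.314 * 1247^2 * 0.05 / 8911
dT = 72.5415 K
T_new = 1247 - 72.5415 = 1174 K


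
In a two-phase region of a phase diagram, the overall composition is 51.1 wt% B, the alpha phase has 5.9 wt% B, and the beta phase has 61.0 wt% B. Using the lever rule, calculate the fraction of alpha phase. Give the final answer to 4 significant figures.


f_alpha = (C_beta - C0) / (C_beta - C_alpha)
f_alpha = (61.0 - 51.1) / (61.0 - 5.9)
f_alpha = 0.1797


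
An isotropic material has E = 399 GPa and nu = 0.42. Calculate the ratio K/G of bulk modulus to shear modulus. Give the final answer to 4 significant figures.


G = E / (2*(1+nu))
G = 399 / (2*(1+0.42)) = 140.493 GPa
K = E / (3*(1-2*nu))
K = 399 / (3*(1-2*0.42)) = 831.25 GPa
K/G = 831.25 / 140.493 = 5.917


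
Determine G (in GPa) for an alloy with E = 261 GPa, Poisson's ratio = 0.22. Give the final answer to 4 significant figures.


G = E / (2*(1+nu))
G = 261 / (2*(1+0.22))
G = 107 GPa
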